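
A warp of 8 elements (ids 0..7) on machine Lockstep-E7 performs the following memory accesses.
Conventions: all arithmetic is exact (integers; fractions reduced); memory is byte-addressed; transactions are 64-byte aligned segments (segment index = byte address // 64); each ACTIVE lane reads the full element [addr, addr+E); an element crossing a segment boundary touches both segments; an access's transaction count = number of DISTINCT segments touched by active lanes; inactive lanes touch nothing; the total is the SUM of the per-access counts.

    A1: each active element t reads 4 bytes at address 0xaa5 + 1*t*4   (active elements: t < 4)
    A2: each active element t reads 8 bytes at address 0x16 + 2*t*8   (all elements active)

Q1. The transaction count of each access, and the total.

A1: 1 transaction
A2: 3 transactions

Answer: 1,3; total 4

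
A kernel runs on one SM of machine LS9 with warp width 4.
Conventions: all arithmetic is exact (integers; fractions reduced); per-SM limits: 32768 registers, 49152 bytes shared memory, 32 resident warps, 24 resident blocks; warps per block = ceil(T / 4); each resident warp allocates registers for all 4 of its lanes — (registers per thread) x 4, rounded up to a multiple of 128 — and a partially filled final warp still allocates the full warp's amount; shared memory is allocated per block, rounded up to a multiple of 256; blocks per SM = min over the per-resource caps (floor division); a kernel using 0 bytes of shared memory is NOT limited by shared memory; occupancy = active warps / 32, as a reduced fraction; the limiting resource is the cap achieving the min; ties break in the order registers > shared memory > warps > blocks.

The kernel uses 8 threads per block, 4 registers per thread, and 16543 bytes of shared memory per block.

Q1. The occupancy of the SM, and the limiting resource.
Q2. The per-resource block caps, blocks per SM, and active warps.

Answer: occupancy 1/8, limited by shared memory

registers: 128 blocks
shared memory: 2 blocks
warps: 16 blocks
blocks: 24 blocks

Answer: 2 blocks, 4 active warps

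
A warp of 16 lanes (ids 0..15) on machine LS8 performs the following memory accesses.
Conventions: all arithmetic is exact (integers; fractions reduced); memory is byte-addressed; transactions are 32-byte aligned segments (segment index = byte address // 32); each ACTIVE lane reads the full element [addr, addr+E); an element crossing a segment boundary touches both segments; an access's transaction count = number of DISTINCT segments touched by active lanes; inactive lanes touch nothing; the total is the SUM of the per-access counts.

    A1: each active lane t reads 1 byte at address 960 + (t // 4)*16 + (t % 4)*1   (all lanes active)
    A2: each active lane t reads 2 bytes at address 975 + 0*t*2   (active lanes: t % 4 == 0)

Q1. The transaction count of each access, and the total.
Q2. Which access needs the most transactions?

A1: 2 transactions
A2: 1 transaction

Answer: 2,1; total 3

Answer: A1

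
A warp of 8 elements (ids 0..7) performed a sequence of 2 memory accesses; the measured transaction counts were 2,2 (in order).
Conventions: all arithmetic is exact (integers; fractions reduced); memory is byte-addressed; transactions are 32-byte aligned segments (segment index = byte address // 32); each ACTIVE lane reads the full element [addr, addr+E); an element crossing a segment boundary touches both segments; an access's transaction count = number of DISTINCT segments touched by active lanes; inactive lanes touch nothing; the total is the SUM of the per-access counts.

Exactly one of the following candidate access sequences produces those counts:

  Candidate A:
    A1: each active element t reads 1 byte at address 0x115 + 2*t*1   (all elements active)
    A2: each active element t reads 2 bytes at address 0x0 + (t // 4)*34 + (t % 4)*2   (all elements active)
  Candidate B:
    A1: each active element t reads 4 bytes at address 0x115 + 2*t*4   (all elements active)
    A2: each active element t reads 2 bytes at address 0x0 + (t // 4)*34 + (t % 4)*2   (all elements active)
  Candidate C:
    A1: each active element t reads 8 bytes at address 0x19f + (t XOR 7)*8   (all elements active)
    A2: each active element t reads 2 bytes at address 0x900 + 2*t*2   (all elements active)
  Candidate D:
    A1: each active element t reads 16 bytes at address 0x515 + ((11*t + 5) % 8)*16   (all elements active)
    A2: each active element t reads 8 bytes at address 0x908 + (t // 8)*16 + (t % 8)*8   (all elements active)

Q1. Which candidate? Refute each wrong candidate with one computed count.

B: A1 gives 3 transactions, not 2
C: A1 gives 3 transactions, not 2
D: A1 gives 5 transactions, not 2
A: all counts match (2,2)

Answer: A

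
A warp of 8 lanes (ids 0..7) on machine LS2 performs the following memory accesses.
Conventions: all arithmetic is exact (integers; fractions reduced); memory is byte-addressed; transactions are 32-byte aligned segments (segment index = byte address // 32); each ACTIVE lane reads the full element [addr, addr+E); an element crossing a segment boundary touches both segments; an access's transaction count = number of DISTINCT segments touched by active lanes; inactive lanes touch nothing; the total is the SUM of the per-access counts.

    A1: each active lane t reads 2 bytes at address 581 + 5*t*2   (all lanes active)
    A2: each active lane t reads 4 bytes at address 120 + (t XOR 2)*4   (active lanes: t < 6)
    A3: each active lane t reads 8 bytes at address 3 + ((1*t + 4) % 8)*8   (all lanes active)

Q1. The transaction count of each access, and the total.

A1: 3 transactions
A2: 2 transactions
A3: 3 transactions

Answer: 3,2,3; total 8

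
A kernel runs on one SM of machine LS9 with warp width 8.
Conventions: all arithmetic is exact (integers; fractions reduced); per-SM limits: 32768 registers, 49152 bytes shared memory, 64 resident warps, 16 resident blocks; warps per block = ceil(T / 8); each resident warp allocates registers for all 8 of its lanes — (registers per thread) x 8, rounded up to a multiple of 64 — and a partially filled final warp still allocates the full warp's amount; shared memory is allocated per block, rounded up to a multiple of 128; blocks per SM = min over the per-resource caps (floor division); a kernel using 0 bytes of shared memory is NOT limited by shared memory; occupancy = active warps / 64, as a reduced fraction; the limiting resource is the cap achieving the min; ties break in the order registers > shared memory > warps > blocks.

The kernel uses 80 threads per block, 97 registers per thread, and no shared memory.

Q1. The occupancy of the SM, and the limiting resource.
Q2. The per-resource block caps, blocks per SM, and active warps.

Answer: occupancy 15/32, limited by registers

registers: 3 blocks
shared memory: no limit (kernel uses none)
warps: 6 blocks
blocks: 16 blocks

Answer: 3 blocks, 30 active warps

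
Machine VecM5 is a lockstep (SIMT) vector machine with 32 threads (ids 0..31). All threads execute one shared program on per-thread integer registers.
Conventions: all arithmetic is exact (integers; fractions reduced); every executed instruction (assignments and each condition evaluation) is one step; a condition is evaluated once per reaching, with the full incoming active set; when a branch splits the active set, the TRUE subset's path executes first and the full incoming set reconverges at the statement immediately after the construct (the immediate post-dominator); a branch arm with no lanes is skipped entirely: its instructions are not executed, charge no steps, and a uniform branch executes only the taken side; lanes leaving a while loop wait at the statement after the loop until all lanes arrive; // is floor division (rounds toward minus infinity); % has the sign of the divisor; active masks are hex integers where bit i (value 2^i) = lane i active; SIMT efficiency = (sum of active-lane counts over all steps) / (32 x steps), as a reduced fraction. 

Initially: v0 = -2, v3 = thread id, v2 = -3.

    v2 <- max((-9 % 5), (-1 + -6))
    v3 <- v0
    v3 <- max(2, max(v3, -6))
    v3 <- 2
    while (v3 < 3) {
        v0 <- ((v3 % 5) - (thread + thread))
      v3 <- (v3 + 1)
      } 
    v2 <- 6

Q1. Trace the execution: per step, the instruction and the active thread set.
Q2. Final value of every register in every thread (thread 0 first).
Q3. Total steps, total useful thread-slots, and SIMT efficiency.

step 0: v2 <- max((-9 % 5), (-1 + -6)) 0xffffffff
step 1: v3 <- v0                     0xffffffff
step 2: v3 <- max(2, max(v3, -6))    0xffffffff
step 3: v3 <- 2                      0xffffffff
step 4: eval (v3 < 3)                0xffffffff
step 5: v0 <- ((v3 % 5) - (thread + thread)) 0xffffffff
step 6: v3 <- (v3 + 1)               0xffffffff
step 7: eval (v3 < 3)                0xffffffff
step 8: v2 <- 6                      0xffffffff

Answer: 9 steps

v0: 2,0,-2,-4,-6,-8,-10,-12,-14,-16,-18,-20,-22,-24,-26,-28,-30,-32,-34,-36,-38,-40,-42,-44,-46,-48,-50,-52,-54,-56,-58,-60
v3: 3,3,3,3,3,3,3,3,3,3,3,3,3,3,3,3,3,3,3,3,3,3,3,3,3,3,3,3,3,3,3,3
v2: 6,6,6,6,6,6,6,6,6,6,6,6,6,6,6,6,6,6,6,6,6,6,6,6,6,6,6,6,6,6,6,6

steps = 9; useful = 288; efficiency = 288/288 = 1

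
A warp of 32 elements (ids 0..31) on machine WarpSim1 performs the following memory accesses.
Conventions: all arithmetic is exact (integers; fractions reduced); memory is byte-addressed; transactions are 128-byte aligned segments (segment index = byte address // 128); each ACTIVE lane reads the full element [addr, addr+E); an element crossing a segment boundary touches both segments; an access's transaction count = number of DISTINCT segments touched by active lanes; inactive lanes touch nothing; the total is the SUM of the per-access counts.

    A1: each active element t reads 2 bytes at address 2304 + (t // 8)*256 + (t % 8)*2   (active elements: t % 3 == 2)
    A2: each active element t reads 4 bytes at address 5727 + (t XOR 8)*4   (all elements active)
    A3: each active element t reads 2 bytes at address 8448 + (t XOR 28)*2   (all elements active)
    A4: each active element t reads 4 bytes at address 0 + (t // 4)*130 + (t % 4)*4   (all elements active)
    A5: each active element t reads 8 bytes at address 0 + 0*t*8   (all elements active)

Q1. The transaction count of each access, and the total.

A1: 4 transactions
A2: 2 transactions
A3: 1 transaction
A4: 8 transactions
A5: 1 transaction

Answer: 4,2,1,8,1; total 16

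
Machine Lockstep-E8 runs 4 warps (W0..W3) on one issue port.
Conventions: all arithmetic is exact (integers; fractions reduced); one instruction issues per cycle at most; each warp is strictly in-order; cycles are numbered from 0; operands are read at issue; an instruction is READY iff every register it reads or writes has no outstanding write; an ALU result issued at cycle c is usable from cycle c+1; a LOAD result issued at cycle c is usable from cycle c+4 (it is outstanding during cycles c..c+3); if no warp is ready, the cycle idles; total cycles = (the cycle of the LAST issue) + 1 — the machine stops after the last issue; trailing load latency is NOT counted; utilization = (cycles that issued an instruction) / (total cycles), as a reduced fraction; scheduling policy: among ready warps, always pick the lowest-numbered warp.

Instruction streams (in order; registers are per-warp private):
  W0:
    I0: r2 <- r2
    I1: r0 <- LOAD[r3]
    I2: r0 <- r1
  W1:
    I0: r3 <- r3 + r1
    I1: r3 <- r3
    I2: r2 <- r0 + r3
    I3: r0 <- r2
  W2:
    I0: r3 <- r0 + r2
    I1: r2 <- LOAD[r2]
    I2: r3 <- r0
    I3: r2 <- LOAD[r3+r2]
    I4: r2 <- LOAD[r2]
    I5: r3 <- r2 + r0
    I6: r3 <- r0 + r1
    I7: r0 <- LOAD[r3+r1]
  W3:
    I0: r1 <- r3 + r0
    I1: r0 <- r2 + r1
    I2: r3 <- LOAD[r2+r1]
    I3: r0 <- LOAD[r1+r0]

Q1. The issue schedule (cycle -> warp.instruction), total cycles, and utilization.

cycle 0: W0.I0
cycle 1: W0.I1
cycle 2: W1.I0
cycle 3: W1.I1
cycle 4: W1.I2
cycle 5: W0.I2
cycle 6: W1.I3
cycle 7: W2.I0
cycle 8: W2.I1
cycle 9: W2.I2
cycle 10: W3.I0
cycle 11: W3.I1
cycle 12: W2.I3
cycle 13: W3.I2
cycle 14: W3.I3
cycle 15: idle
cycle 16: W2.I4
cycle 17: idle
cycle 18: idle
cycle 19: idle
cycle 20: W2.I5
cycle 21: W2.I6
cycle 22: W2.I7

Answer: 23 cycles, utilization 19/23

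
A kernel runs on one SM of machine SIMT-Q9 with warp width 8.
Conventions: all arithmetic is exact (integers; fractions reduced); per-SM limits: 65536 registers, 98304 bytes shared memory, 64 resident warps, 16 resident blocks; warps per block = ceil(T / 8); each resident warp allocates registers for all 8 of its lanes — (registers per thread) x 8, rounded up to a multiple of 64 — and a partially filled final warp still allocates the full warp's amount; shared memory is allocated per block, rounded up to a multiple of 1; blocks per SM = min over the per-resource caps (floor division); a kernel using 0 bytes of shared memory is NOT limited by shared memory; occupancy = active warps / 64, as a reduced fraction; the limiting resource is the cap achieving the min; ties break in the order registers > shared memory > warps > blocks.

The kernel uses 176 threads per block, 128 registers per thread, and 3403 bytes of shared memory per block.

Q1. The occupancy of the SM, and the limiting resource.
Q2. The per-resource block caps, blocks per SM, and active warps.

Answer: occupancy 11/16, limited by registers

registers: 2 blocks
shared memory: 28 blocks
warps: 2 blocks
blocks: 16 blocks

Answer: 2 blocks, 44 active warps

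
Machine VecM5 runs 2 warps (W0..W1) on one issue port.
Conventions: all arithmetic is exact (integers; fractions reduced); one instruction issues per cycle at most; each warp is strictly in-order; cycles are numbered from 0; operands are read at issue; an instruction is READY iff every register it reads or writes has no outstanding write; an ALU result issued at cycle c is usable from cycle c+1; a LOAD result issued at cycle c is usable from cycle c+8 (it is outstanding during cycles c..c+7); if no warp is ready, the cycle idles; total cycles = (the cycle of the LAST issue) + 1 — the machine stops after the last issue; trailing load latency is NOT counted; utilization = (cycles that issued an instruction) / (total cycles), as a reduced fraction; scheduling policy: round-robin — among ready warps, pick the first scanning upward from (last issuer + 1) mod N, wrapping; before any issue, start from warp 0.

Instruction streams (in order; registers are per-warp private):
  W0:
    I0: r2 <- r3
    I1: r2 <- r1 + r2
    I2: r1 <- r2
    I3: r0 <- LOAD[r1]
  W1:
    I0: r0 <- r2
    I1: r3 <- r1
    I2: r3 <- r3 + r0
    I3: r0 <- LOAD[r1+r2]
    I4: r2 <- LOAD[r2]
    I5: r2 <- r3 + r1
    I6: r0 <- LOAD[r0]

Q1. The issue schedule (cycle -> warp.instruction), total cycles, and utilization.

cycle 0: W0.I0
cycle 1: W1.I0
cycle 2: W0.I1
cycle 3: W1.I1
cycle 4: W0.I2
cycle 5: W1.I2
cycle 6: W0.I3
cycle 7: W1.I3
cycle 8: W1.I4
cycle 9: idle
cycle 10: idle
cycle 11: idle
cycle 12: idle
cycle 13: idle
cycle 14: idle
cycle 15: idle
cycle 16: W1.I5
cycle 17: W1.I6

Answer: 18 cycles, utilization 11/18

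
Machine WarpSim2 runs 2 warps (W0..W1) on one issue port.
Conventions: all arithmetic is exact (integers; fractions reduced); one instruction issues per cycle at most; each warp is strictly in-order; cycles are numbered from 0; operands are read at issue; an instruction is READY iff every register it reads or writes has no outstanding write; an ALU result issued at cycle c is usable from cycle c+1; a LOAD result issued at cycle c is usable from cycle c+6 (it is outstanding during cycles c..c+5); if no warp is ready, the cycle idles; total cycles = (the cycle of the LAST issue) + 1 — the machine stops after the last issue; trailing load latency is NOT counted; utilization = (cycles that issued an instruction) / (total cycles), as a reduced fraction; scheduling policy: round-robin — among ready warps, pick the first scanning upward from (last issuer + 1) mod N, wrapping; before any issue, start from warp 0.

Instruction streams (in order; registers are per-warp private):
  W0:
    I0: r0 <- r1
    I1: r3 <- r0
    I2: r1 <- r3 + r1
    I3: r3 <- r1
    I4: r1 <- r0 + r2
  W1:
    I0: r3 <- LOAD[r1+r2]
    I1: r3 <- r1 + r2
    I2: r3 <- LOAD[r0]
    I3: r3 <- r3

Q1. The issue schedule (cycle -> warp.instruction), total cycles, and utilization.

cycle 0: W0.I0
cycle 1: W1.I0
cycle 2: W0.I1
cycle 3: W0.I2
cycle 4: W0.I3
cycle 5: W0.I4
cycle 6: idle
cycle 7: W1.I1
cycle 8: W1.I2
cycle 9: idle
cycle 10: idle
cycle 11: idle
cycle 12: idle
cycle 13: idle
cycle 14: W1.I3

Answer: 15 cycles, utilization 3/5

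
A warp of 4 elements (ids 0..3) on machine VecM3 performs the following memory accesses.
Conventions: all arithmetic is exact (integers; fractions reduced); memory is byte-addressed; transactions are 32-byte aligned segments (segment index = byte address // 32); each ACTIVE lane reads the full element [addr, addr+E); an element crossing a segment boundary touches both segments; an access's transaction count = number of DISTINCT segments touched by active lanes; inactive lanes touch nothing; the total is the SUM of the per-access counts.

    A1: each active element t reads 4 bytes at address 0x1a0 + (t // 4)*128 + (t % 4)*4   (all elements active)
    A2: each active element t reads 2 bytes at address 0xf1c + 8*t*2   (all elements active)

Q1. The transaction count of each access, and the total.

A1: 1 transaction
A2: 3 transactions

Answer: 1,3; total 4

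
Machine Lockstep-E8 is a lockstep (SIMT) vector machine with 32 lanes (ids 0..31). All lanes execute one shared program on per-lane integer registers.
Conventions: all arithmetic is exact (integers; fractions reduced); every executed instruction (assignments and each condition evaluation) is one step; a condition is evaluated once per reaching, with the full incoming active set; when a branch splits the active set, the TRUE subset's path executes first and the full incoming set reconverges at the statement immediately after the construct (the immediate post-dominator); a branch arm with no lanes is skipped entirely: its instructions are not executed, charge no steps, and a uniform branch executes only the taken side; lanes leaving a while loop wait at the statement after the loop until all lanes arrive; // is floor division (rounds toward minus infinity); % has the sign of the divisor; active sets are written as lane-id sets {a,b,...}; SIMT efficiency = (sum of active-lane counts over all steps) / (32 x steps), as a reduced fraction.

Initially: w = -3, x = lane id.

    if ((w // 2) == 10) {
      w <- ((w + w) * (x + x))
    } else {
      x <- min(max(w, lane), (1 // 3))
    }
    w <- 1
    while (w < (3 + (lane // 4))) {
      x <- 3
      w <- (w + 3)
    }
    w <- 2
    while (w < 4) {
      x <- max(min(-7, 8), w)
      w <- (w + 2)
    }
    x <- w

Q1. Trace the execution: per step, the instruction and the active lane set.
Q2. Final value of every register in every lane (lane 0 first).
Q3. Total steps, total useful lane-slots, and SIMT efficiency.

step 0: eval ((w // 2) == 10)        {0,1,2,3,4,5,6,7,8,9,10,11,12,13,14,15,16,17,18,19,20,21,22,23,24,25,26,27,28,29,30,31}
step 1: x <- min(max(w, lane), (1 // 3)) {0,1,2,3,4,5,6,7,8,9,10,11,12,13,14,15,16,17,18,19,20,21,22,23,24,25,26,27,28,29,30,31}
step 2: w <- 1                       {0,1,2,3,4,5,6,7,8,9,10,11,12,13,14,15,16,17,18,19,20,21,22,23,24,25,26,27,28,29,30,31}
step 3: eval (w < (3 + (lane // 4))) {0,1,2,3,4,5,6,7,8,9,10,11,12,13,14,15,16,17,18,19,20,21,22,23,24,25,26,27,28,29,30,31}
step 4: x <- 3                       {0,1,2,3,4,5,6,7,8,9,10,11,12,13,14,15,16,17,18,19,20,21,22,23,24,25,26,27,28,29,30,31}
step 5: w <- (w + 3)                 {0,1,2,3,4,5,6,7,8,9,10,11,12,13,14,15,16,17,18,19,20,21,22,23,24,25,26,27,28,29,30,31}
step 6: eval (w < (3 + (lane // 4))) {0,1,2,3,4,5,6,7,8,9,10,11,12,13,14,15,16,17,18,19,20,21,22,23,24,25,26,27,28,29,30,31}
step 7: x <- 3                       {8,9,10,11,12,13,14,15,16,17,18,19,20,21,22,23,24,25,26,27,28,29,30,31}
step 8: w <- (w + 3)                 {8,9,10,11,12,13,14,15,16,17,18,19,20,21,22,23,24,25,26,27,28,29,30,31}
step 9: eval (w < (3 + (lane // 4))) {8,9,10,11,12,13,14,15,16,17,18,19,20,21,22,23,24,25,26,27,28,29,30,31}
step 10: x <- 3                       {20,21,22,23,24,25,26,27,28,29,30,31}
step 11: w <- (w + 3)                 {20,21,22,23,24,25,26,27,28,29,30,31}
step 12: eval (w < (3 + (lane // 4))) {20,21,22,23,24,25,26,27,28,29,30,31}
step 13: w <- 2                       {0,1,2,3,4,5,6,7,8,9,10,11,12,13,14,15,16,17,18,19,20,21,22,23,24,25,26,27,28,29,30,31}
step 14: eval (w < 4)                 {0,1,2,3,4,5,6,7,8,9,10,11,12,13,14,15,16,17,18,19,20,21,22,23,24,25,26,27,28,29,30,31}
step 15: x <- max(min(-7, 8), w)      {0,1,2,3,4,5,6,7,8,9,10,11,12,13,14,15,16,17,18,19,20,21,22,23,24,25,26,27,28,29,30,31}
step 16: w <- (w + 2)                 {0,1,2,3,4,5,6,7,8,9,10,11,12,13,14,15,16,17,18,19,20,21,22,23,24,25,26,27,28,29,30,31}
step 17: eval (w < 4)                 {0,1,2,3,4,5,6,7,8,9,10,11,12,13,14,15,16,17,18,19,20,21,22,23,24,25,26,27,28,29,30,31}
step 18: x <- w                       {0,1,2,3,4,5,6,7,8,9,10,11,12,13,14,15,16,17,18,19,20,21,22,23,24,25,26,27,28,29,30,31}

Answer: 19 steps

w: 4,4,4,4,4,4,4,4,4,4,4,4,4,4,4,4,4,4,4,4,4,4,4,4,4,4,4,4,4,4,4,4
x: 4,4,4,4,4,4,4,4,4,4,4,4,4,4,4,4,4,4,4,4,4,4,4,4,4,4,4,4,4,4,4,4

steps = 19; useful = 524; efficiency = 524/608 = 131/152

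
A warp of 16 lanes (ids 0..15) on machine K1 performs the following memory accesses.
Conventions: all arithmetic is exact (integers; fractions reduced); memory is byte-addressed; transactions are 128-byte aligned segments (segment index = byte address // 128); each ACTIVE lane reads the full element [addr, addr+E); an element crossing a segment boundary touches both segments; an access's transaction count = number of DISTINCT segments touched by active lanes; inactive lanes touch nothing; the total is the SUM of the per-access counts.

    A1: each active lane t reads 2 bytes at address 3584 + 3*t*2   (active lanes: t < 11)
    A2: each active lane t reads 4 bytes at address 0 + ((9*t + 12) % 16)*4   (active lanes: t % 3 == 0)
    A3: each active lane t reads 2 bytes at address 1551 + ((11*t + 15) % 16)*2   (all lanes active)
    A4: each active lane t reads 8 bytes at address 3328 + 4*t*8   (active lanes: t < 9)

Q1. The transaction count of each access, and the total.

A1: 1 transaction
A2: 1 transaction
A3: 1 transaction
A4: 3 transactions

Answer: 1,1,1,3; total 6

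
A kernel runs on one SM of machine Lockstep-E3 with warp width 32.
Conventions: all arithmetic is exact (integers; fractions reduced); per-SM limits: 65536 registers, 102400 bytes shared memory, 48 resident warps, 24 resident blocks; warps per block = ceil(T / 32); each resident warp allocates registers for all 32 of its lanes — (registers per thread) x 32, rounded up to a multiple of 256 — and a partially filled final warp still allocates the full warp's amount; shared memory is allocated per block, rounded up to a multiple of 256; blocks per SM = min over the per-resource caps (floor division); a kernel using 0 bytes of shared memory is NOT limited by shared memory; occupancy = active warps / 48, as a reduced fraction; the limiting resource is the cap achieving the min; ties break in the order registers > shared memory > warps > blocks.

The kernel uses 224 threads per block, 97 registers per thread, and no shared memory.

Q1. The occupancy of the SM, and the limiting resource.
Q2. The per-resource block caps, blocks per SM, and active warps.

Answer: occupancy 7/24, limited by registers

registers: 2 blocks
shared memory: no limit (kernel uses none)
warps: 6 blocks
blocks: 24 blocks

Answer: 2 blocks, 14 active warps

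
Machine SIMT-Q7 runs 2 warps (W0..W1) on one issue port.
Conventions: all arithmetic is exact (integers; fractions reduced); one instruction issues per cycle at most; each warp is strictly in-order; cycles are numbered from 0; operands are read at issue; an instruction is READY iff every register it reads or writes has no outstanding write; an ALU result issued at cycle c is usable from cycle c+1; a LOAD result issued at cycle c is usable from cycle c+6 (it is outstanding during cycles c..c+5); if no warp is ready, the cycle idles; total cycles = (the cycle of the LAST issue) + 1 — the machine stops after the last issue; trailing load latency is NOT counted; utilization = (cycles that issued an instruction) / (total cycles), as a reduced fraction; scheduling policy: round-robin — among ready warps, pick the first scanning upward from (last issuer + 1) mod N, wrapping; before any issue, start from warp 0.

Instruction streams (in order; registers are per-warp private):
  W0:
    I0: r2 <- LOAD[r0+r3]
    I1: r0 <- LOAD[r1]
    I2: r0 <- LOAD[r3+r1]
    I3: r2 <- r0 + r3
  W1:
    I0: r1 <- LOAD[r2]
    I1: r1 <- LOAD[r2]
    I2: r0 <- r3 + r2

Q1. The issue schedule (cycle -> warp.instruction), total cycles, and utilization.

cycle 0: W0.I0
cycle 1: W1.I0
cycle 2: W0.I1
cycle 3: idle
cycle 4: idle
cycle 5: idle
cycle 6: idle
cycle 7: W1.I1
cycle 8: W0.I2
cycle 9: W1.I2
cycle 10: idle
cycle 11: idle
cycle 12: idle
cycle 13: idle
cycle 14: W0.I3

Answer: 15 cycles, utilization 7/15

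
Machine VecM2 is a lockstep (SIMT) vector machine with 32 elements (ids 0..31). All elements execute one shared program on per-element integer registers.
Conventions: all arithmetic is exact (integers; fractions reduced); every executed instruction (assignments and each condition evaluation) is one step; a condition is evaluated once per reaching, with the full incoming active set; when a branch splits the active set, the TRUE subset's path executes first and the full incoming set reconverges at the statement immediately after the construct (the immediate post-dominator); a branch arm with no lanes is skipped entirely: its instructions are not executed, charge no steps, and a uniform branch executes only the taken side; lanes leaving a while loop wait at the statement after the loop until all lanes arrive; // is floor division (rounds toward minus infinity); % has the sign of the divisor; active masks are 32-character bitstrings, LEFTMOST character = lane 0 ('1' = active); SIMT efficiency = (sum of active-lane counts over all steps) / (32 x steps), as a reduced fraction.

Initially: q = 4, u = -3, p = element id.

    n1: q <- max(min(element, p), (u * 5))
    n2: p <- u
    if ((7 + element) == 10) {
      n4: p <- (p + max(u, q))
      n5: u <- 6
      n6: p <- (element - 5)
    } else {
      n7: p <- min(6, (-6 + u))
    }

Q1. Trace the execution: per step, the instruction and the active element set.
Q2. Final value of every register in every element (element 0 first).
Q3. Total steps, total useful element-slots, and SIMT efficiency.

step 0: q <- max(min(element, p), (u * 5)) 11111111111111111111111111111111
step 1: p <- u                       11111111111111111111111111111111
step 2: eval ((7 + element) == 10)   11111111111111111111111111111111
step 3: p <- (p + max(u, q))         00010000000000000000000000000000
step 4: u <- 6                       00010000000000000000000000000000
step 5: p <- (element - 5)           00010000000000000000000000000000
step 6: p <- min(6, (-6 + u))        11101111111111111111111111111111

Answer: 7 steps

q: 0,1,2,3,4,5,6,7,8,9,10,11,12,13,14,15,16,17,18,19,20,21,22,23,24,25,26,27,28,29,30,31
u: -3,-3,-3,6,-3,-3,-3,-3,-3,-3,-3,-3,-3,-3,-3,-3,-3,-3,-3,-3,-3,-3,-3,-3,-3,-3,-3,-3,-3,-3,-3,-3
p: -9,-9,-9,-2,-9,-9,-9,-9,-9,-9,-9,-9,-9,-9,-9,-9,-9,-9,-9,-9,-9,-9,-9,-9,-9,-9,-9,-9,-9,-9,-9,-9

steps = 7; useful = 130; efficiency = 130/224 = 65/112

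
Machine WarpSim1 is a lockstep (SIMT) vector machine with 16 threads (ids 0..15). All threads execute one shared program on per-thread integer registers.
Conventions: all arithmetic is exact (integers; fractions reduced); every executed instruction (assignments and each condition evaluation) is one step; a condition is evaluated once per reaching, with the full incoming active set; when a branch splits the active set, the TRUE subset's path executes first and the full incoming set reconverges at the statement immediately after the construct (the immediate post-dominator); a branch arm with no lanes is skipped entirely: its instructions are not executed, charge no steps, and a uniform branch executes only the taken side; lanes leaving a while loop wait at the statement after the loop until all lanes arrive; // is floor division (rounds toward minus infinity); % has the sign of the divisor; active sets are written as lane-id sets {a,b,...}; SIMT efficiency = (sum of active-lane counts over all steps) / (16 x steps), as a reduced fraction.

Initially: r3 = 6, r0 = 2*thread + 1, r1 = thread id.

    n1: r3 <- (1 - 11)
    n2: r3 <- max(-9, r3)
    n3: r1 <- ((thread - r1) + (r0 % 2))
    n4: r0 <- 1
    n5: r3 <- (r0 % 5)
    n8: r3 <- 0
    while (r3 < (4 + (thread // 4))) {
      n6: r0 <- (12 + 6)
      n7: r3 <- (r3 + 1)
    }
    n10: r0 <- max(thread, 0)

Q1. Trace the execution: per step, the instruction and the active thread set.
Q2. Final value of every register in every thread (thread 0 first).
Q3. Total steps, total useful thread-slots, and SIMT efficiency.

step 0: r3 <- (1 - 11)               {0,1,2,3,4,5,6,7,8,9,10,11,12,13,14,15}
step 1: r3 <- max(-9, r3)            {0,1,2,3,4,5,6,7,8,9,10,11,12,13,14,15}
step 2: r1 <- ((thread - r1) + (r0 % 2)) {0,1,2,3,4,5,6,7,8,9,10,11,12,13,14,15}
step 3: r0 <- 1                      {0,1,2,3,4,5,6,7,8,9,10,11,12,13,14,15}
step 4: r3 <- (r0 % 5)               {0,1,2,3,4,5,6,7,8,9,10,11,12,13,14,15}
step 5: r3 <- 0                      {0,1,2,3,4,5,6,7,8,9,10,11,12,13,14,15}
step 6: eval (r3 < (4 + (thread // 4))) {0,1,2,3,4,5,6,7,8,9,10,11,12,13,14,15}
step 7: r0 <- (12 + 6)               {0,1,2,3,4,5,6,7,8,9,10,11,12,13,14,15}
step 8: r3 <- (r3 + 1)               {0,1,2,3,4,5,6,7,8,9,10,11,12,13,14,15}
step 9: eval (r3 < (4 + (thread // 4))) {0,1,2,3,4,5,6,7,8,9,10,11,12,13,14,15}
step 10: r0 <- (12 + 6)               {0,1,2,3,4,5,6,7,8,9,10,11,12,13,14,15}
step 11: r3 <- (r3 + 1)               {0,1,2,3,4,5,6,7,8,9,10,11,12,13,14,15}
step 12: eval (r3 < (4 + (thread // 4))) {0,1,2,3,4,5,6,7,8,9,10,11,12,13,14,15}
step 13: r0 <- (12 + 6)               {0,1,2,3,4,5,6,7,8,9,10,11,12,13,14,15}
step 14: r3 <- (r3 + 1)               {0,1,2,3,4,5,6,7,8,9,10,11,12,13,14,15}
step 15: eval (r3 < (4 + (thread // 4))) {0,1,2,3,4,5,6,7,8,9,10,11,12,13,14,15}
step 16: r0 <- (12 + 6)               {0,1,2,3,4,5,6,7,8,9,10,11,12,13,14,15}
step 17: r3 <- (r3 + 1)               {0,1,2,3,4,5,6,7,8,9,10,11,12,13,14,15}
step 18: eval (r3 < (4 + (thread // 4))) {0,1,2,3,4,5,6,7,8,9,10,11,12,13,14,15}
step 19: r0 <- (12 + 6)               {4,5,6,7,8,9,10,11,12,13,14,15}
step 20: r3 <- (r3 + 1)               {4,5,6,7,8,9,10,11,12,13,14,15}
step 21: eval (r3 < (4 + (thread // 4))) {4,5,6,7,8,9,10,11,12,13,14,15}
step 22: r0 <- (12 + 6)               {8,9,10,11,12,13,14,15}
step 23: r3 <- (r3 + 1)               {8,9,10,11,12,13,14,15}
step 24: eval (r3 < (4 + (thread // 4))) {8,9,10,11,12,13,14,15}
step 25: r0 <- (12 + 6)               {12,13,14,15}
step 26: r3 <- (r3 + 1)               {12,13,14,15}
step 27: eval (r3 < (4 + (thread // 4))) {12,13,14,15}
step 28: r0 <- max(thread, 0)         {0,1,2,3,4,5,6,7,8,9,10,11,12,13,14,15}

Answer: 29 steps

r3: 4,4,4,4,5,5,5,5,6,6,6,6,7,7,7,7
r0: 0,1,2,3,4,5,6,7,8,9,10,11,12,13,14,15
r1: 1,1,1,1,1,1,1,1,1,1,1,1,1,1,1,1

steps = 29; useful = 392; efficiency = 392/464 = 49/58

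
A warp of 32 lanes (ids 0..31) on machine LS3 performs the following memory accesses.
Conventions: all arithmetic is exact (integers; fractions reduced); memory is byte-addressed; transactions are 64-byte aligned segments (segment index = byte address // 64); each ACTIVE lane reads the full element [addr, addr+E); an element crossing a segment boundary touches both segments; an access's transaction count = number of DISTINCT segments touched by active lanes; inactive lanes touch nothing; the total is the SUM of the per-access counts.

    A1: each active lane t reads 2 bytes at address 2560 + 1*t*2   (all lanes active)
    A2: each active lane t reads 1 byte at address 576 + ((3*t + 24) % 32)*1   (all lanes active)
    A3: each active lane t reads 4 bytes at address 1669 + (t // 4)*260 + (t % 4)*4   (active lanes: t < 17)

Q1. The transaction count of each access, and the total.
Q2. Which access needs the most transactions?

A1: 1 transaction
A2: 1 transaction
A3: 5 transactions

Answer: 1,1,5; total 7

Answer: A3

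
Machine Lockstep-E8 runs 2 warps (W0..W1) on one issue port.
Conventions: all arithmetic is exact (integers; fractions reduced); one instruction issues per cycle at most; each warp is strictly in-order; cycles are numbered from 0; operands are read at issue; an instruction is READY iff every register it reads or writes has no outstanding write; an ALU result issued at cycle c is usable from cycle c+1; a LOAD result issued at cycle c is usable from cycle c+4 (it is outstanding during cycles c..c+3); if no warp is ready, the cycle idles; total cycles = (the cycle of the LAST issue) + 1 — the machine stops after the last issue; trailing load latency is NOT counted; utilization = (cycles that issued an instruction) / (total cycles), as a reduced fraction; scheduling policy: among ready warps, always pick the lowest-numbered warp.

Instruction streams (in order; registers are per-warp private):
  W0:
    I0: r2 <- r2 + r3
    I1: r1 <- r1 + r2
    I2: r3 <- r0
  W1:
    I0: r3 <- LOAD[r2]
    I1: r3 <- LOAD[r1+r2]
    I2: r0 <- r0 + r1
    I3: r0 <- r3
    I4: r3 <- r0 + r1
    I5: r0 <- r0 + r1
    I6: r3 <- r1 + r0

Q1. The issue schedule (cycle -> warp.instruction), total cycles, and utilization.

cycle 0: W0.I0
cycle 1: W0.I1
cycle 2: W0.I2
cycle 3: W1.I0
cycle 4: idle
cycle 5: idle
cycle 6: idle
cycle 7: W1.I1
cycle 8: W1.I2
cycle 9: idle
cycle 10: idle
cycle 11: W1.I3
cycle 12: W1.I4
cycle 13: W1.I5
cycle 14: W1.I6

Answer: 15 cycles, utilization 2/3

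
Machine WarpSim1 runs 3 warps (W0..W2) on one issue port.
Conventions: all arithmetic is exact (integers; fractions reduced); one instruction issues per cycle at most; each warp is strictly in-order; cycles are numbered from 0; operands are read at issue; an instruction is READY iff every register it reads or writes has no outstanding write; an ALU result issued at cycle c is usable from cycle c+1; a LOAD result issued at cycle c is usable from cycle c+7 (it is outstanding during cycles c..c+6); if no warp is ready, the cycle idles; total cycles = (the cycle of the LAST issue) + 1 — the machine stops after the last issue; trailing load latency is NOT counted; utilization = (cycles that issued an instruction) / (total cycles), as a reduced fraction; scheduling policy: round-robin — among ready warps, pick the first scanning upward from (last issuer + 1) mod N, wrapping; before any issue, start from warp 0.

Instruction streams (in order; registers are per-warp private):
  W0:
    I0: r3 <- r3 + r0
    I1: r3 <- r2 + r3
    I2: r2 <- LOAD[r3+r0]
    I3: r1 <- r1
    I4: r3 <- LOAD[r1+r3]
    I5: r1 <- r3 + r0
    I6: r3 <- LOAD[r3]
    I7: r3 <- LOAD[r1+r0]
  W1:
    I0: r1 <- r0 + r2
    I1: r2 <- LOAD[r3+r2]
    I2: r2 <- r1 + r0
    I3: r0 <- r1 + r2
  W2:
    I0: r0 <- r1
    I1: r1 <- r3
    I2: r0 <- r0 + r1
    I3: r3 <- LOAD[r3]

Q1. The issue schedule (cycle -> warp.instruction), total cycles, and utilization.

cycle 0: W0.I0
cycle 1: W1.I0
cycle 2: W2.I0
cycle 3: W0.I1
cycle 4: W1.I1
cycle 5: W2.I1
cycle 6: W0.I2
cycle 7: W2.I2
cycle 8: W0.I3
cycle 9: W2.I3
cycle 10: W0.I4
cycle 11: W1.I2
cycle 12: W1.I3
cycle 13: idle
cycle 14: idle
cycle 15: idle
cycle 16: idle
cycle 17: W0.I5
cycle 18: W0.I6
cycle 19: idle
cycle 20: idle
cycle 21: idle
cycle 22: idle
cycle 23: idle
cycle 24: idle
cycle 25: W0.I7

Answer: 26 cycles, utilization 8/13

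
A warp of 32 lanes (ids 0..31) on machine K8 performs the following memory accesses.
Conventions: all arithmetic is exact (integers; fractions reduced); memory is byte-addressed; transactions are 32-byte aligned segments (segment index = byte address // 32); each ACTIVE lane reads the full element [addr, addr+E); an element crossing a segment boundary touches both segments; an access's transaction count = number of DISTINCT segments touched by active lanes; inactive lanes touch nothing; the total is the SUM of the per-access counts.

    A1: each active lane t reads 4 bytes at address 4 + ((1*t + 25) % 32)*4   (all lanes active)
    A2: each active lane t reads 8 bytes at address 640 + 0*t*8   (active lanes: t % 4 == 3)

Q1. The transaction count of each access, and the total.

A1: 5 transactions
A2: 1 transaction

Answer: 5,1; total 6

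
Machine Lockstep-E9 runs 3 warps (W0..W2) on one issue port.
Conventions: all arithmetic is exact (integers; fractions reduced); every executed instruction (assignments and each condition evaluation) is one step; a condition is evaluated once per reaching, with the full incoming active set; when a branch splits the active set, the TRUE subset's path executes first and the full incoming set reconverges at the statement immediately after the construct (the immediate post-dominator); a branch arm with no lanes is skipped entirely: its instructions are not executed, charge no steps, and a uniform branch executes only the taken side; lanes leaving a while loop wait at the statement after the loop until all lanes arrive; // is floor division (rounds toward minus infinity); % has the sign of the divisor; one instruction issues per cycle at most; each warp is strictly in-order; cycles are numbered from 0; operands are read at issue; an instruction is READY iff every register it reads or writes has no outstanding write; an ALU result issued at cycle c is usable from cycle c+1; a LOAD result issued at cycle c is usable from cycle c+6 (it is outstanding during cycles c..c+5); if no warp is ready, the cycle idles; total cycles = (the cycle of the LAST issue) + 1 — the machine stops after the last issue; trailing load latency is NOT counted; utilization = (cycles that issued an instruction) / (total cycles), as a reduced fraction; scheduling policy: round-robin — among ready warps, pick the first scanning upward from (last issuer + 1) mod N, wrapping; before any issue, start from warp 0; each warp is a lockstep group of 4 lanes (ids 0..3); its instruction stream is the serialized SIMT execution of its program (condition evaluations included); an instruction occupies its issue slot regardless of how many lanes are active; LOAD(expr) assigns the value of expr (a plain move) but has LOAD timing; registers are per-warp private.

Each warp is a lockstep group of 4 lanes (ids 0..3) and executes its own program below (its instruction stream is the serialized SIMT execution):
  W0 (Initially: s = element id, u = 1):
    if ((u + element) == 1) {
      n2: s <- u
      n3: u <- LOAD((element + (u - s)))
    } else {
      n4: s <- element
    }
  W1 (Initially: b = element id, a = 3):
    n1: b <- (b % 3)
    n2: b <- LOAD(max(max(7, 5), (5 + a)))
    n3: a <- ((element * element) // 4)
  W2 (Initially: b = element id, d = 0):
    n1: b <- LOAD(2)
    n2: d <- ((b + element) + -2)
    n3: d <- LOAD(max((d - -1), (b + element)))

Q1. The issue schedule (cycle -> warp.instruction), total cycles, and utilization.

cycle 0: W0.I0
cycle 1: W1.I0
cycle 2: W2.I0
cycle 3: W0.I1
cycle 4: W1.I1
cycle 5: W0.I2
cycle 6: W1.I2
cycle 7: W0.I3
cycle 8: W2.I1
cycle 9: W2.I2

Answer: 10 cycles, utilization 1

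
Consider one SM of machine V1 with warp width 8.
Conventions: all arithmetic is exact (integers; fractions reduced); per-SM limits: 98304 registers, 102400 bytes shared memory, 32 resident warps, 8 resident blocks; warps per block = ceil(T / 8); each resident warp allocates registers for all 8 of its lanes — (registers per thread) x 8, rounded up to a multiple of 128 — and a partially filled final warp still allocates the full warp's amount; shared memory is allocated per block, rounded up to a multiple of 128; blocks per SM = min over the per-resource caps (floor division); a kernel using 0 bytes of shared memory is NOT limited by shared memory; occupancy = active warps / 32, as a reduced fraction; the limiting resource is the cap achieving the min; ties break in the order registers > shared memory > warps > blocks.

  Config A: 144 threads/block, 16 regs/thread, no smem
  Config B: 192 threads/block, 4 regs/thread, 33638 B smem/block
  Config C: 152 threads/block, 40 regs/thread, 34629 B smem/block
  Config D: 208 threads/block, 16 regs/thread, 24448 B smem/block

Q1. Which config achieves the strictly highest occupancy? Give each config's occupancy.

occupancies: A 9/16, B 3/4, C 19/32, D 13/16

Answer: D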